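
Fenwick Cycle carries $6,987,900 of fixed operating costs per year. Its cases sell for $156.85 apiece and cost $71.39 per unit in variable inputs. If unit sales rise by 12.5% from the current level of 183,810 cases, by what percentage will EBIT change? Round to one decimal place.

Contribution at this volume is 183,810 × $85.46 = $15,708,402.60.
Operating income = contribution − fixed costs = $15,708,402.60 − $6,987,900 = $8,720,502.60.
So DOL = total CM / EBIT = $15,708,402.60 / $8,720,502.60 = 1.8013.
Operating income changes by 1.8013 × +12.5% = +22.5%.

+22.5%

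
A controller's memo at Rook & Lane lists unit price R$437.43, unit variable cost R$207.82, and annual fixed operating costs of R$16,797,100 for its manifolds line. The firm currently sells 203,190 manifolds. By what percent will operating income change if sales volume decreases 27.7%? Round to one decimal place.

Contribution at this volume is 203,190 × R$229.61 = R$46,654,455.90.
Operating income = contribution − fixed costs = R$46,654,455.90 − R$16,797,100 = R$29,857,355.90.
So DOL = total CM / EBIT = R$46,654,455.90 / R$29,857,355.90 = 1.5626.
Operating income changes by 1.5626 × -27.7% = -43.3%.

-43.3%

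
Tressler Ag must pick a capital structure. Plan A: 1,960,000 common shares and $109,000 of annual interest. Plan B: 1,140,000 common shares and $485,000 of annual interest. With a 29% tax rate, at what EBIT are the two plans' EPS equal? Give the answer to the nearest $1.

$1,007,732

Set EPS_A = EPS_B: (EBIT − $109,000)(1 − 0.29) ÷ 1,960,000 = (EBIT − $485,000)(1 − 0.29) ÷ 1,140,000.
The (1 − t) factor cancels: (EBIT − 109,000) × 1,140,000 = (EBIT − 485,000) × 1,960,000.
Solving, EBIT = (485,000·1,960,000 − 109,000·1,140,000) / (1,960,000 − 1,140,000) = 826,340,000,000 / 820,000 = 1,007,731.71.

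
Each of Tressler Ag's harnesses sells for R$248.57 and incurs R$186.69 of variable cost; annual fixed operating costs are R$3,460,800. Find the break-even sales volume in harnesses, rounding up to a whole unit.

55,928 harnesses

Each unit contributes R$248.57 − R$186.69 = R$61.88.
Break-even Q = R$3,460,800 / R$61.88 = 55,927.60 → 55,928 harnesses.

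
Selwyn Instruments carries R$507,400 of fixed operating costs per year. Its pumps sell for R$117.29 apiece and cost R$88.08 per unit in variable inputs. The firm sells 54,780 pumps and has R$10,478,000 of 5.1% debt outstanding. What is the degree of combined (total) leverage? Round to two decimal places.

2.87

Total contribution margin = 54,780 × R$29.21 = R$1,600,123.80.
Operating income = contribution − fixed costs = R$1,600,123.80 − R$507,400 = R$1,092,723.80. Interest = R$534,378.00, so EBIT − I = R$558,345.80.
DCL = contribution ÷ (EBIT − I) = R$1,600,123.80 ÷ R$558,345.80 = 2.8658.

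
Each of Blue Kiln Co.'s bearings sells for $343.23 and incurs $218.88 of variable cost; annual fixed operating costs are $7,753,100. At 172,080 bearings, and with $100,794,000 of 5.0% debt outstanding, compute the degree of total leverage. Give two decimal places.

At 172,080 units, contribution = 172,080 × $124.35 = $21,398,148.00.
Operating income = contribution − fixed costs = $21,398,148.00 − $7,753,100 = $13,645,048.00. Interest = $5,039,700.00.
DOL = $21,398,148.00 ÷ $13,645,048.00 = 1.5682; DFL = $13,645,048.00 ÷ $8,605,348.00 = 1.5856.
Combined leverage = 1.5682 × 1.5856 = 2.4865.

2.49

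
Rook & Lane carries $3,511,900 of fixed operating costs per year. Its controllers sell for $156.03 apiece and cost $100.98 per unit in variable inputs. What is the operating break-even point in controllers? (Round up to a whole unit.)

Unit CM = price − variable cost = $156.03 − $100.98 = $55.05.
Units to break even: $3,511,900 ÷ $55.05 = 63,794.73, rounded up to 63,795.

63,795 controllers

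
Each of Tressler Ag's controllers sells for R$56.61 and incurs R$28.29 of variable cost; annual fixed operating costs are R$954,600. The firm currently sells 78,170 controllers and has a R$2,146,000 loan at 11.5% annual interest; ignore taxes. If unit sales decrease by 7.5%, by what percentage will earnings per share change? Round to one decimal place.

-16.4%

Total contribution margin = 78,170 × R$28.32 = R$2,213,774.40.
Subtracting fixed costs: EBIT = R$2,213,774.40 − R$954,600 = R$1,259,174.40.
Interest = R$246,790.00, so EBIT − I = R$1,012,384.40.
DCL = total CM / (EBIT − I) = R$2,213,774.40 / R$1,012,384.40 = 2.1867.
EPS therefore changes by 2.1867 × (-7.5%) = -16.4%.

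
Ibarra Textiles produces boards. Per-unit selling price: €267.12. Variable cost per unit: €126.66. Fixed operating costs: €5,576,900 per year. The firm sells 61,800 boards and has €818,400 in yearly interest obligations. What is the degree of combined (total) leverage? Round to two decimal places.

At 61,800 units, contribution = 61,800 × €140.46 = €8,680,428.00.
Operating income = contribution − fixed costs = €8,680,428.00 − €5,576,900 = €3,103,528.00. Interest = €818,400.00, so EBIT − I = €2,285,128.00.
Degree of total leverage = total CM / (EBIT − interest) = €8,680,428.00 / €2,285,128.00 = 3.7987.

3.80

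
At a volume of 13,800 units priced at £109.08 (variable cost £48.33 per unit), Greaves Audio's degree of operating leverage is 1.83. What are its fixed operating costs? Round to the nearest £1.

£380,235

Contribution at this volume is 13,800 × £60.75 = £838,350.00.
Since DOL = CM ÷ EBIT, EBIT = £838,350.00 ÷ 1.83 = £458,114.75.
Fixed costs = CM − EBIT = £838,350.00 − £458,114.75 = £380,235.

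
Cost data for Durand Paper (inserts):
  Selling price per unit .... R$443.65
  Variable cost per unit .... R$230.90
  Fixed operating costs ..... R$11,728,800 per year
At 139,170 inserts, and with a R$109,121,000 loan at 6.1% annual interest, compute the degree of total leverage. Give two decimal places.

Contribution at this volume is 139,170 × R$212.75 = R$29,608,417.50.
EBIT = R$29,608,417.50 − R$11,728,800 = R$17,879,617.50. Interest = R$6,656,381.00.
DOL = R$29,608,417.50 ÷ R$17,879,617.50 = 1.6560; DFL = R$17,879,617.50 ÷ R$11,223,236.50 = 1.5931.
Combined leverage = 1.6560 × 1.5931 = 2.6382.

2.64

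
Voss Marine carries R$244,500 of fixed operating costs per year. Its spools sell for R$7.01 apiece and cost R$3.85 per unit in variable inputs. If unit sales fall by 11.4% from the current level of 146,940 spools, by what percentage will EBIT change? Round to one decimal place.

-24.1%

Contribution at this volume is 146,940 × R$3.16 = R$464,330.40.
Operating income = contribution − fixed costs = R$464,330.40 − R$244,500 = R$219,830.40.
So DOL = total CM / EBIT = R$464,330.40 / R$219,830.40 = 2.1122.
%ΔEBIT = DOL × %ΔSales = 2.1122 × -11.4% = -24.1%.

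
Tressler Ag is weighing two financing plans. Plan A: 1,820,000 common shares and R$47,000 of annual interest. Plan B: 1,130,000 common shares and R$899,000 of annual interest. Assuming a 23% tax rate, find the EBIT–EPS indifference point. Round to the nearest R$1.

R$2,294,304

At indifference, (EBIT − 47,000)(1 − t)/1,820,000 = (EBIT − 899,000)(1 − t)/1,130,000.
The (1 − t) factor cancels: (EBIT − 47,000) × 1,130,000 = (EBIT − 899,000) × 1,820,000.
Solving, EBIT = (899,000·1,820,000 − 47,000·1,130,000) / (1,820,000 − 1,130,000) = 1,583,070,000,000 / 690,000 = 2,294,304.35.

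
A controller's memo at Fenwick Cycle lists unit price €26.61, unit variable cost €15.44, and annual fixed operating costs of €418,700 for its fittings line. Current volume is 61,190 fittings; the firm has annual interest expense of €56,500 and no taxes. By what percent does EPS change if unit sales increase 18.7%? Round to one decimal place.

+61.4%

At 61,190 units, contribution = 61,190 × €11.17 = €683,492.30.
Subtracting fixed costs: EBIT = €683,492.30 − €418,700 = €264,792.30.
After interest of €56,500.00, pre-tax earnings = €208,292.30.
DCL = total CM / (EBIT − I) = €683,492.30 / €208,292.30 = 3.2814.
%ΔEPS = DCL × %ΔSales = 3.2814 × +18.7% = +61.4%.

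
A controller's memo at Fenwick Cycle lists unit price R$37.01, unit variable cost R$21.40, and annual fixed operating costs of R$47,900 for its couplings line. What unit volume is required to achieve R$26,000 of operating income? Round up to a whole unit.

Each unit contributes R$37.01 − R$21.40 = R$15.61.
Required volume = (fixed costs + target profit) ÷ CM = (R$47,900 + R$26,000) ÷ R$15.61 = 4,734.14, so 4,735 couplings.

4,735 couplings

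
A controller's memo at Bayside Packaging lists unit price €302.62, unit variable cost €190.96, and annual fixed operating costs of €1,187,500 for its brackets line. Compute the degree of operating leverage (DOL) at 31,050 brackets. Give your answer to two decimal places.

1.52

Contribution at this volume is 31,050 × €111.66 = €3,467,043.00.
Operating income = contribution − fixed costs = €3,467,043.00 − €1,187,500 = €2,279,543.00.
Degree of operating leverage = €3,467,043.00 / €2,279,543.00 = 1.5209.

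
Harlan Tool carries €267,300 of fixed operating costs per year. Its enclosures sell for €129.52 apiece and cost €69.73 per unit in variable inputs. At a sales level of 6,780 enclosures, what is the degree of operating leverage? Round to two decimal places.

2.94

At 6,780 units, contribution = 6,780 × €59.79 = €405,376.20.
EBIT = €405,376.20 − €267,300 = €138,076.20.
Degree of operating leverage = €405,376.20 / €138,076.20 = 2.9359.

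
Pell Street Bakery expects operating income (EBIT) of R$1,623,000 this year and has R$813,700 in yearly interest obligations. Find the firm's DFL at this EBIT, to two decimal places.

Interest = R$813,700.00.
Degree of financial leverage = EBIT / (EBIT − interest) = R$1,623,000 / R$809,300.00 = 2.0054.

2.01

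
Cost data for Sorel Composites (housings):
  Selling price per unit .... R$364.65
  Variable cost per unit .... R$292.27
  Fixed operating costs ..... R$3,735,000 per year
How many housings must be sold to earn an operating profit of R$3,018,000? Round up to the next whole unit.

Contribution margin per unit = R$364.65 − R$292.27 = R$72.38.
Need Q such that Q × R$72.38 − R$3,735,000 = R$3,018,000, i.e. Q = R$6,753,000 / R$72.38 = 93,299.25 → 93,300.

93,300 housings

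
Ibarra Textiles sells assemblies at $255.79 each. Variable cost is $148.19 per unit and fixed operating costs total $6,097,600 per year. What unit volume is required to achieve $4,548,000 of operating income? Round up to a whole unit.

98,937 assemblies

Unit CM = price − variable cost = $255.79 − $148.19 = $107.60.
Required volume = (fixed costs + target profit) ÷ CM = ($6,097,600 + $4,548,000) ÷ $107.60 = 98,936.80, so 98,937 assemblies.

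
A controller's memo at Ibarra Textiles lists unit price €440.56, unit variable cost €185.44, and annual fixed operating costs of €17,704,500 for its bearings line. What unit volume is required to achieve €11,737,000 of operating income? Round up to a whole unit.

Unit CM = price − variable cost = €440.56 − €185.44 = €255.12.
Need Q such that Q × €255.12 − €17,704,500 = €11,737,000, i.e. Q = €29,441,500 / €255.12 = 115,402.56 → 115,403.

115,403 bearings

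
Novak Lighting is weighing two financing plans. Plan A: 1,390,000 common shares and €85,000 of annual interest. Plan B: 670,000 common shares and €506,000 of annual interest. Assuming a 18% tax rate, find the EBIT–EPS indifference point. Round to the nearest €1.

Set EPS_A = EPS_B: (EBIT − €85,000)(1 − 0.18) ÷ 1,390,000 = (EBIT − €506,000)(1 − 0.18) ÷ 670,000.
Cancelling (1 − t) and cross-multiplying: 670,000·(EBIT − 85,000) = 1,390,000·(EBIT − 506,000).
EBIT × (1,390,000 − 670,000) = 506,000 × 1,390,000 − 85,000 × 670,000 = 646,390,000,000, so EBIT = 646,390,000,000 ÷ 720,000 = 897,763.89.

€897,764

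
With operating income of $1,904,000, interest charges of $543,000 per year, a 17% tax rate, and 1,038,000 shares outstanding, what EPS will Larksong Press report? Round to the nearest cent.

$1.09

Interest = $543,000.00, so EBT = $1,904,000 − $543,000.00 = $1,361,000.00.
After tax at 17%: net income = $1,361,000.00 × 0.83 = $1,129,630.00.
Per share: $1,129,630.00 / 1,038,000 shares = $1.09.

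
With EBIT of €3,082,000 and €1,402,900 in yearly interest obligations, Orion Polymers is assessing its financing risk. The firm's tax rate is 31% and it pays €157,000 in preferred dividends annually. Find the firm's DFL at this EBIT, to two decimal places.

2.12

Interest = €1,402,900.00.
Preferred dividends grossed up pre-tax: €157,000 / (1 − 0.31) = €227,536.23.
DFL = EBIT ÷ [EBIT − I − D_p/(1−t)] = €3,082,000 ÷ [€3,082,000 − €1,402,900.00 − €227,536.23] = €3,082,000 ÷ €1,451,563.77 = 2.1232.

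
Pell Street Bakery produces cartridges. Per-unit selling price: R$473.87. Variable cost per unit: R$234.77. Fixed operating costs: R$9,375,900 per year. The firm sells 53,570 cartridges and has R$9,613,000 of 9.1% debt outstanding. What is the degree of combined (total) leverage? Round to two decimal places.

At 53,570 units, contribution = 53,570 × R$239.10 = R$12,808,587.00.
Subtracting fixed costs: EBIT = R$12,808,587.00 − R$9,375,900 = R$3,432,687.00. Interest = R$874,783.00.
DOL = R$12,808,587.00 ÷ R$3,432,687.00 = 3.7314; DFL = R$3,432,687.00 ÷ R$2,557,904.00 = 1.3420.
Combined leverage = 3.7314 × 1.3420 = 5.0075.

5.01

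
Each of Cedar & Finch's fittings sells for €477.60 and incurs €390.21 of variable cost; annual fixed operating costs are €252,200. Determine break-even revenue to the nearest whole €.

€1,378,312

Contribution margin per unit = €477.60 − €390.21 = €87.39, a CM ratio of €87.39 ÷ €477.60 = 0.1830.
Break-even sales = FC ÷ CM ratio = €252,200 × €477.60 / €87.39 = €1,378,312.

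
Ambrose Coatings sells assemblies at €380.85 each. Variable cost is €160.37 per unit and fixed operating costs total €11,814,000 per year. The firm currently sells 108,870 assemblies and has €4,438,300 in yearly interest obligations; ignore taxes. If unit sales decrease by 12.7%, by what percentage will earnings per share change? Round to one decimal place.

Contribution at this volume is 108,870 × €220.48 = €24,003,657.60.
Operating income = contribution − fixed costs = €24,003,657.60 − €11,814,000 = €12,189,657.60.
Interest = €4,438,300.00, so EBIT − I = €7,751,357.60.
Degree of combined leverage = contribution ÷ (EBIT − I) = €24,003,657.60 ÷ €7,751,357.60 = 3.0967.
EPS therefore changes by 3.0967 × (-12.7%) = -39.3%.

-39.3%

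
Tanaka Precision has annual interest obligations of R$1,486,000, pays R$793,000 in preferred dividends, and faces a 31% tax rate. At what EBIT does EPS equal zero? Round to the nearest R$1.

Preferred dividends are paid after tax, so their pre-tax equivalent is R$793,000 ÷ (1 − 0.31) = R$1,149,275.36.
EPS = 0 when EBIT covers interest plus the pre-tax preferred burden: R$1,486,000 + R$1,149,275.36 = R$2,635,275.36.

R$2,635,275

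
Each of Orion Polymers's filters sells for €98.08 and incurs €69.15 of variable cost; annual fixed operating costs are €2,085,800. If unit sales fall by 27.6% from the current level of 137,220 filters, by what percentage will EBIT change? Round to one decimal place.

-58.2%

Contribution at this volume is 137,220 × €28.93 = €3,969,774.60.
EBIT = €3,969,774.60 − €2,085,800 = €1,883,974.60.
So DOL = total CM / EBIT = €3,969,774.60 / €1,883,974.60 = 2.1071.
%ΔEBIT = DOL × %ΔSales = 2.1071 × -27.6% = -58.2%.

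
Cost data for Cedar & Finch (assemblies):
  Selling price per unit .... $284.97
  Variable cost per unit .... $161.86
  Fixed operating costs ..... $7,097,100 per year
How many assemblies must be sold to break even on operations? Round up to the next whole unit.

57,649 assemblies

Unit CM = price − variable cost = $284.97 − $161.86 = $123.11.
Units to break even: $7,097,100 ÷ $123.11 = 57,648.44, rounded up to 57,649.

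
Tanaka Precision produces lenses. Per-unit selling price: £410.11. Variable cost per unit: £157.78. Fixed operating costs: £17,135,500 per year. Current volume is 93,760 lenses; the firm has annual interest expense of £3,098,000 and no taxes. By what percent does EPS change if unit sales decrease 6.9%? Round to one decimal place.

Total contribution margin = 93,760 × £252.33 = £23,658,460.80.
Subtracting fixed costs: EBIT = £23,658,460.80 − £17,135,500 = £6,522,960.80.
Interest = £3,098,000.00, so EBIT − I = £3,424,960.80.
DCL = total CM / (EBIT − I) = £23,658,460.80 / £3,424,960.80 = 6.9077.
%ΔEPS = DCL × %ΔSales = 6.9077 × -6.9% = -47.7%.

-47.7%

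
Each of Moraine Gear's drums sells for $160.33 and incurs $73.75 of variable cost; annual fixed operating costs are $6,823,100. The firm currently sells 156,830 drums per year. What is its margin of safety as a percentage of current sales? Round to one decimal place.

49.8%

Contribution margin per unit = $160.33 − $73.75 = $86.58. Break-even units = $6,823,100 ÷ $86.58 = 78,806.88; break-even revenue = 78,806.88 × $160.33 = $12,635,107.68.
Actual sales revenue = 156,830 × $160.33 = $25,144,553.90.
Margin of safety = ($25,144,553.90 − $12,635,107.68) ÷ $25,144,553.90 = 49.8%.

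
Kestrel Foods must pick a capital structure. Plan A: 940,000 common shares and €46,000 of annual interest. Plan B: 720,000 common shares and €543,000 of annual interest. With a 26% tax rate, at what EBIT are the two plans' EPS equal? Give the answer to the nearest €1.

At indifference, (EBIT − 46,000)(1 − t)/940,000 = (EBIT − 543,000)(1 − t)/720,000.
The (1 − t) factor cancels: (EBIT − 46,000) × 720,000 = (EBIT − 543,000) × 940,000.
Solving, EBIT = (543,000·940,000 − 46,000·720,000) / (940,000 − 720,000) = 477,300,000,000 / 220,000 = 2,169,545.45.

€2,169,545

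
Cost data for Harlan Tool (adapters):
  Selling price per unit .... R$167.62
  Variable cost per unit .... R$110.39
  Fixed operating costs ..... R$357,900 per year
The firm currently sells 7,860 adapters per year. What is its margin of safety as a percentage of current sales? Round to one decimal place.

20.4%

Each unit contributes R$167.62 − R$110.39 = R$57.23. Break-even units = R$357,900 ÷ R$57.23 = 6,253.71; break-even revenue = 6,253.71 × R$167.62 = R$1,048,247.39.
Actual sales revenue = 7,860 × R$167.62 = R$1,317,493.20.
Margin of safety = (R$1,317,493.20 − R$1,048,247.39) ÷ R$1,317,493.20 = 20.4%.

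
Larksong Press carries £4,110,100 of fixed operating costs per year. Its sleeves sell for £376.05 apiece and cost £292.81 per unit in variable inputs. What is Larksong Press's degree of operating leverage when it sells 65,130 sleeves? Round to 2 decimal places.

4.13

At 65,130 units, contribution = 65,130 × £83.24 = £5,421,421.20.
Subtracting fixed costs: EBIT = £5,421,421.20 − £4,110,100 = £1,311,321.20.
So DOL = total CM / EBIT = £5,421,421.20 / £1,311,321.20 = 4.1343.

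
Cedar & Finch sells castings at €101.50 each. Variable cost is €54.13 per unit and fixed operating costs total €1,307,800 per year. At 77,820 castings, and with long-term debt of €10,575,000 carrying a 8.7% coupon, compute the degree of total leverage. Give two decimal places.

2.53

Contribution at this volume is 77,820 × €47.37 = €3,686,333.40.
Subtracting fixed costs: EBIT = €3,686,333.40 − €1,307,800 = €2,378,533.40. Interest = €920,025.00.
DOL = €3,686,333.40 ÷ €2,378,533.40 = 1.5498; DFL = €2,378,533.40 ÷ €1,458,508.40 = 1.6308.
DCL = DOL × DFL = 1.5498 × 1.6308 = 2.5274.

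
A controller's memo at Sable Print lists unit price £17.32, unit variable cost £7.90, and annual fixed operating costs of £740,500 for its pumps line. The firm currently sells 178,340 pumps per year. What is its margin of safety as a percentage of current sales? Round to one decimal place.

Contribution margin per unit = £17.32 − £7.90 = £9.42. Break-even units = £740,500 ÷ £9.42 = 78,609.34; break-even revenue = 78,609.34 × £17.32 = £1,361,513.80.
Current sales = 178,340 × £17.32 = £3,088,848.80.
Margin of safety = (£3,088,848.80 − £1,361,513.80) ÷ £3,088,848.80 = 55.9%.

55.9%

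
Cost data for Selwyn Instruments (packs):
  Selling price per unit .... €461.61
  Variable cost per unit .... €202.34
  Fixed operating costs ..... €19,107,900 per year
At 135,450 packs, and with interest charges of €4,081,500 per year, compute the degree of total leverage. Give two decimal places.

2.94

Total contribution margin = 135,450 × €259.27 = €35,118,121.50.
Subtracting fixed costs: EBIT = €35,118,121.50 − €19,107,900 = €16,010,221.50. Interest = €4,081,500.00, so EBIT − I = €11,928,721.50.
DCL = contribution ÷ (EBIT − I) = €35,118,121.50 ÷ €11,928,721.50 = 2.9440.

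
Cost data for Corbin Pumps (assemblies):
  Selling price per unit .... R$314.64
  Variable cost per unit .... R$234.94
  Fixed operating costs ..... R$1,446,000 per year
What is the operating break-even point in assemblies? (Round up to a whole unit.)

18,144 assemblies

Contribution margin per unit = R$314.64 − R$234.94 = R$79.70.
Units to break even: R$1,446,000 ÷ R$79.70 = 18,143.04, rounded up to 18,144.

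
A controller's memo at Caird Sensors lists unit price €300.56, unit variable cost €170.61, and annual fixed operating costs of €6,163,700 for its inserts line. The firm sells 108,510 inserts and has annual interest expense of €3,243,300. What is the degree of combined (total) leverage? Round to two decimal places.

Contribution at this volume is 108,510 × €129.95 = €14,100,874.50.
Subtracting fixed costs: EBIT = €14,100,874.50 − €6,163,700 = €7,937,174.50. Interest = €3,243,300.00.
DOL = €14,100,874.50 ÷ €7,937,174.50 = 1.7766; DFL = €7,937,174.50 ÷ €4,693,874.50 = 1.6910.
DCL = DOL × DFL = 1.7766 × 1.6910 = 3.0042.

3.00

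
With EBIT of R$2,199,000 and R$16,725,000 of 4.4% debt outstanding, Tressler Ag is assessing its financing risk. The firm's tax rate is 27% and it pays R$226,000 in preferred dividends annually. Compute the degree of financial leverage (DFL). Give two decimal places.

1.91

Interest = R$735,900.00.
Preferred dividends grossed up pre-tax: R$226,000 / (1 − 0.27) = R$309,589.04.
DFL = EBIT ÷ [EBIT − I − D_p/(1−t)] = R$2,199,000 ÷ [R$2,199,000 − R$735,900.00 − R$309,589.04] = R$2,199,000 ÷ R$1,153,510.96 = 1.9064.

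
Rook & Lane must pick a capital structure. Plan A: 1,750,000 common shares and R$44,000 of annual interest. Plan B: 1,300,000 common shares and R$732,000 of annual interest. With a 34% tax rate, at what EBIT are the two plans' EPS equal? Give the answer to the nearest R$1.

R$2,719,556

Set EPS_A = EPS_B: (EBIT − R$44,000)(1 − 0.34) ÷ 1,750,000 = (EBIT − R$732,000)(1 − 0.34) ÷ 1,300,000.
Cancelling (1 − t) and cross-multiplying: 1,300,000·(EBIT − 44,000) = 1,750,000·(EBIT − 732,000).
Solving, EBIT = (732,000·1,750,000 − 44,000·1,300,000) / (1,750,000 − 1,300,000) = 1,223,800,000,000 / 450,000 = 2,719,555.56.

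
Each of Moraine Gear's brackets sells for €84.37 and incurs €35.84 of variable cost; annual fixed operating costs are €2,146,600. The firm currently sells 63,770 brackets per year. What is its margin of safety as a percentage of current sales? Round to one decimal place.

30.6%

Unit CM = price − variable cost = €84.37 − €35.84 = €48.53. Break-even units = €2,146,600 ÷ €48.53 = 44,232.43; break-even revenue = 44,232.43 × €84.37 = €3,731,890.42.
Actual sales revenue = 63,770 × €84.37 = €5,380,274.90.
Margin of safety = (€5,380,274.90 − €3,731,890.42) ÷ €5,380,274.90 = 30.6%.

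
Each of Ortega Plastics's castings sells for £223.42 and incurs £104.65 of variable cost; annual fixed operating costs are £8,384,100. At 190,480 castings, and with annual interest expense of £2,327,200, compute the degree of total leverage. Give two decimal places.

1.90

At 190,480 units, contribution = 190,480 × £118.77 = £22,623,309.60.
Operating income = contribution − fixed costs = £22,623,309.60 − £8,384,100 = £14,239,209.60. Interest = £2,327,200.00.
DOL = £22,623,309.60 ÷ £14,239,209.60 = 1.5888; DFL = £14,239,209.60 ÷ £11,912,009.60 = 1.1954.
DCL = DOL × DFL = 1.5888 × 1.1954 = 1.8993.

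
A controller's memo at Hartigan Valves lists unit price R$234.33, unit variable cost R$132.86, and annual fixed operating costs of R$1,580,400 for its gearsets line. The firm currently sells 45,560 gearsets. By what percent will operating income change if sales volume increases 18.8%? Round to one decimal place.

+28.6%

Contribution at this volume is 45,560 × R$101.47 = R$4,622,973.20.
Operating income = contribution − fixed costs = R$4,622,973.20 − R$1,580,400 = R$3,042,573.20.
Degree of operating leverage = R$4,622,973.20 / R$3,042,573.20 = 1.5194.
So EBIT moves 1.5194 × (+18.8%) = +28.6%.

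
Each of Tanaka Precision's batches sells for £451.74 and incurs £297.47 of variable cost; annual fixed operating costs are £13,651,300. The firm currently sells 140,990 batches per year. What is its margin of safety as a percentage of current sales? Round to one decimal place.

Each unit contributes £451.74 − £297.47 = £154.27. Break-even units = £13,651,300 ÷ £154.27 = 88,489.66; break-even revenue = 88,489.66 × £451.74 = £39,974,319.45.
Current sales = 140,990 × £451.74 = £63,690,822.60.
Margin of safety = (£63,690,822.60 − £39,974,319.45) ÷ £63,690,822.60 = 37.2%.

37.2%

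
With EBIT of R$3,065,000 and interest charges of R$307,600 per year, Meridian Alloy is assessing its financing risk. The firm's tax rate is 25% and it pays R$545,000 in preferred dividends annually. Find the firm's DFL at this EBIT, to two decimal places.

Interest = R$307,600.00.
Preferred dividends grossed up pre-tax: R$545,000 / (1 − 0.25) = R$726,666.67.
DFL = EBIT ÷ [EBIT − I − D_p/(1−t)] = R$3,065,000 ÷ [R$3,065,000 − R$307,600.00 − R$726,666.67] = R$3,065,000 ÷ R$2,030,733.33 = 1.5093.

1.51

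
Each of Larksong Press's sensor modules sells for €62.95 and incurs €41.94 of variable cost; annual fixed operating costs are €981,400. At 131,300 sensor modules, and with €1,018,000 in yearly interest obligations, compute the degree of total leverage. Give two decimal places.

3.63

Contribution at this volume is 131,300 × €21.01 = €2,758,613.00.
EBIT = €2,758,613.00 − €981,400 = €1,777,213.00. Interest = €1,018,000.00, so EBIT − I = €759,213.00.
DCL = contribution ÷ (EBIT − I) = €2,758,613.00 ÷ €759,213.00 = 3.6335.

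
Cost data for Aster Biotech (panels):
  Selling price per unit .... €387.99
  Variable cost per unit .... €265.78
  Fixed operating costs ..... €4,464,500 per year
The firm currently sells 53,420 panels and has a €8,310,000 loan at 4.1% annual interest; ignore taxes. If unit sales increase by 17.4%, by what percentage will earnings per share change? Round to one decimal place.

+65.9%

Total contribution margin = 53,420 × €122.21 = €6,528,458.20.
Subtracting fixed costs: EBIT = €6,528,458.20 − €4,464,500 = €2,063,958.20.
After interest of €340,710.00, pre-tax earnings = €1,723,248.20.
Degree of combined leverage = contribution ÷ (EBIT − I) = €6,528,458.20 ÷ €1,723,248.20 = 3.7885.
EPS therefore changes by 3.7885 × (+17.4%) = +65.9%.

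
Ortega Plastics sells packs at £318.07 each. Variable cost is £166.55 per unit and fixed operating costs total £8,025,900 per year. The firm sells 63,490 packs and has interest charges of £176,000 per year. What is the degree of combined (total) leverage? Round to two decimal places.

6.78

At 63,490 units, contribution = 63,490 × £151.52 = £9,620,004.80.
Subtracting fixed costs: EBIT = £9,620,004.80 − £8,025,900 = £1,594,104.80. Interest = £176,000.00, so EBIT − I = £1,418,104.80.
Degree of total leverage = total CM / (EBIT − interest) = £9,620,004.80 / £1,418,104.80 = 6.7837.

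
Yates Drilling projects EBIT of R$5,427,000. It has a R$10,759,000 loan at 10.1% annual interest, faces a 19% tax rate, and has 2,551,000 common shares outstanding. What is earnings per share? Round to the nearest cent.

R$1.38

Pre-tax income = R$5,427,000 − R$1,086,659.00 = R$4,340,341.00.
Net income = R$4,340,341.00 × (1 − 0.19) = R$3,515,676.21.
Per share: R$3,515,676.21 / 2,551,000 shares = R$1.38.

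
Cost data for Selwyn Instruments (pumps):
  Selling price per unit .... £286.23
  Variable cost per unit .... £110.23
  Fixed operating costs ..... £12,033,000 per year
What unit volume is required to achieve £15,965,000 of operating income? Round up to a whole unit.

Each unit contributes £286.23 − £110.23 = £176.00.
Need Q such that Q × £176.00 − £12,033,000 = £15,965,000, i.e. Q = £27,998,000 / £176.00 = 159,079.55 → 159,080.

159,080 pumps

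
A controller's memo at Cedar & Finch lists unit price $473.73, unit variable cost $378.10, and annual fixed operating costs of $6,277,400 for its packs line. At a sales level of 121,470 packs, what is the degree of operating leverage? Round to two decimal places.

2.18

Contribution at this volume is 121,470 × $95.63 = $11,616,176.10.
Subtracting fixed costs: EBIT = $11,616,176.10 − $6,277,400 = $5,338,776.10.
Degree of operating leverage = $11,616,176.10 / $5,338,776.10 = 2.1758.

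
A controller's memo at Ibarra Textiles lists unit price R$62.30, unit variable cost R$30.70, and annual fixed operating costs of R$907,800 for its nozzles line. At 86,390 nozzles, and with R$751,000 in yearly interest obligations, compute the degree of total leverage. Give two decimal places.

Total contribution margin = 86,390 × R$31.60 = R$2,729,924.00.
Operating income = contribution − fixed costs = R$2,729,924.00 − R$907,800 = R$1,822,124.00. Interest = R$751,000.00.
DOL = R$2,729,924.00 ÷ R$1,822,124.00 = 1.4982; DFL = R$1,822,124.00 ÷ R$1,071,124.00 = 1.7011.
Combined leverage = 1.4982 × 1.7011 = 2.5486.

2.55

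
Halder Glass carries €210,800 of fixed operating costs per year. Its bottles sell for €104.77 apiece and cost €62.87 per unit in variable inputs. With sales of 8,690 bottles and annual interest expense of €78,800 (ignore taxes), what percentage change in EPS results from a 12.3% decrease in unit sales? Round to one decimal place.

At 8,690 units, contribution = 8,690 × €41.90 = €364,111.00.
Subtracting fixed costs: EBIT = €364,111.00 − €210,800 = €153,311.00.
After interest of €78,800.00, pre-tax earnings = €74,511.00.
Degree of combined leverage = contribution ÷ (EBIT − I) = €364,111.00 ÷ €74,511.00 = 4.8867.
EPS therefore changes by 4.8867 × (-12.3%) = -60.1%.

-60.1%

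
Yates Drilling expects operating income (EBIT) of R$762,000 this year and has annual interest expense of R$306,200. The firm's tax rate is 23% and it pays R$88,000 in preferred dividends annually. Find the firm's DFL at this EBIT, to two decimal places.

2.23

Interest = R$306,200.00.
Preferred dividends grossed up pre-tax: R$88,000 / (1 − 0.23) = R$114,285.71.
DFL = EBIT ÷ [EBIT − I − D_p/(1−t)] = R$762,000 ÷ [R$762,000 − R$306,200.00 − R$114,285.71] = R$762,000 ÷ R$341,514.29 = 2.2312.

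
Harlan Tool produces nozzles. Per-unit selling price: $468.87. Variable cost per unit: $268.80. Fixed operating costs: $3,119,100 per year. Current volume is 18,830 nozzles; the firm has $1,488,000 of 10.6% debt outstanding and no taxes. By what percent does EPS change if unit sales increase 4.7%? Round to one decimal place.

Contribution at this volume is 18,830 × $200.07 = $3,767,318.10.
EBIT = $3,767,318.10 − $3,119,100 = $648,218.10.
After interest of $157,728.00, pre-tax earnings = $490,490.10.
DCL = total CM / (EBIT − I) = $3,767,318.10 / $490,490.10 = 7.6807.
%ΔEPS = DCL × %ΔSales = 7.6807 × +4.7% = +36.1%.

+36.1%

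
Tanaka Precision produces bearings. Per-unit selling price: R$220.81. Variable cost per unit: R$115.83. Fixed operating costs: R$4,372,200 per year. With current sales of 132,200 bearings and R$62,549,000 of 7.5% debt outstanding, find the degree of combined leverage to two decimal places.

At 132,200 units, contribution = 132,200 × R$104.98 = R$13,878,356.00.
Subtracting fixed costs: EBIT = R$13,878,356.00 − R$4,372,200 = R$9,506,156.00. Interest = R$4,691,175.00.
DOL = R$13,878,356.00 ÷ R$9,506,156.00 = 1.4599; DFL = R$9,506,156.00 ÷ R$4,814,981.00 = 1.9743.
Combined leverage = 1.4599 × 1.9743 = 2.8823.

2.88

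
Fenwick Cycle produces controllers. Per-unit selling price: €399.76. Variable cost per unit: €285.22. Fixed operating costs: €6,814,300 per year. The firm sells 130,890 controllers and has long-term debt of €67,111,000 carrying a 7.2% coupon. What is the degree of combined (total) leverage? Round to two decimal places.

4.48

Total contribution margin = 130,890 × €114.54 = €14,992,140.60.
Operating income = contribution − fixed costs = €14,992,140.60 − €6,814,300 = €8,177,840.60. Interest = €4,831,992.00.
DOL = €14,992,140.60 ÷ €8,177,840.60 = 1.8333; DFL = €8,177,840.60 ÷ €3,345,848.60 = 2.4442.
DCL = DOL × DFL = 1.8333 × 2.4442 = 4.4810.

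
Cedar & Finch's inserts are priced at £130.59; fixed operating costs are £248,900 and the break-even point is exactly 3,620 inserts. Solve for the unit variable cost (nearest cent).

At break-even, FC = Q × (P − VC), so P − VC = £248,900 ÷ 3,620 = £68.7569.
Hence VC = price − CM = £130.59 − £68.7569 = £61.83.

£61.83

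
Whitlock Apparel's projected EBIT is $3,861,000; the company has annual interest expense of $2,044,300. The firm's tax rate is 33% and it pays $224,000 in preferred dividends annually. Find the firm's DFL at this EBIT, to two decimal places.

2.60

Interest = $2,044,300.00.
Preferred dividends grossed up pre-tax: $224,000 / (1 − 0.33) = $334,328.36.
DFL = EBIT ÷ [EBIT − I − D_p/(1−t)] = $3,861,000 ÷ [$3,861,000 − $2,044,300.00 − $334,328.36] = $3,861,000 ÷ $1,482,371.64 = 2.6046.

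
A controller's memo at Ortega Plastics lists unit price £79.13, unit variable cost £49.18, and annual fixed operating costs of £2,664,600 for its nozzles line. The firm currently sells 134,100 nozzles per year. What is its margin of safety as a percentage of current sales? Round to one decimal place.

Contribution margin per unit = £79.13 − £49.18 = £29.95. Break-even units = £2,664,600 ÷ £29.95 = 88,968.28; break-even revenue = 88,968.28 × £79.13 = £7,040,060.03.
Actual sales revenue = 134,100 × £79.13 = £10,611,333.00.
Margin of safety = (£10,611,333.00 − £7,040,060.03) ÷ £10,611,333.00 = 33.7%.

33.7%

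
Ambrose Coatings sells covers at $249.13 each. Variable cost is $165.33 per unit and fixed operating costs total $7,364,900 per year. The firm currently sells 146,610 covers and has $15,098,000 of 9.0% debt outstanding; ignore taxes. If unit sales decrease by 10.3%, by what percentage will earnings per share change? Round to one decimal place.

-35.5%

Contribution at this volume is 146,610 × $83.80 = $12,285,918.00.
EBIT = $12,285,918.00 − $7,364,900 = $4,921,018.00.
Interest = $1,358,820.00, so EBIT − I = $3,562,198.00.
DCL = total CM / (EBIT − I) = $12,285,918.00 / $3,562,198.00 = 3.4490.
EPS therefore changes by 3.4490 × (-10.3%) = -35.5%.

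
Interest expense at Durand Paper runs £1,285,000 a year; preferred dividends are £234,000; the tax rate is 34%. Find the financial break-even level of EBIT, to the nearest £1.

£1,639,545

Preferred dividends are paid after tax, so their pre-tax equivalent is £234,000 ÷ (1 − 0.34) = £354,545.45.
Financial break-even EBIT = interest + D_p ÷ (1 − t) = £1,285,000 + £354,545.45 = £1,639,545.45.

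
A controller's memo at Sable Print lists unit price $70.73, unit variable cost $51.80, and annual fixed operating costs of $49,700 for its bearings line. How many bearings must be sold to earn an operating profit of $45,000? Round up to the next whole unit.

Unit CM = price − variable cost = $70.73 − $51.80 = $18.93.
Required volume = (fixed costs + target profit) ÷ CM = ($49,700 + $45,000) ÷ $18.93 = 5,002.64, so 5,003 bearings.

5,003 bearings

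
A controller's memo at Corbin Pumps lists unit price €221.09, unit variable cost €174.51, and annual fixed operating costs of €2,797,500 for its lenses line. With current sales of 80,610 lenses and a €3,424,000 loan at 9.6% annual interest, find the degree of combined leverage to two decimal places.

5.97

At 80,610 units, contribution = 80,610 × €46.58 = €3,754,813.80.
EBIT = €3,754,813.80 − €2,797,500 = €957,313.80. Interest = €328,704.00.
DOL = €3,754,813.80 ÷ €957,313.80 = 3.9222; DFL = €957,313.80 ÷ €628,609.80 = 1.5229.
Combined leverage = 3.9222 × 1.5229 = 5.9731.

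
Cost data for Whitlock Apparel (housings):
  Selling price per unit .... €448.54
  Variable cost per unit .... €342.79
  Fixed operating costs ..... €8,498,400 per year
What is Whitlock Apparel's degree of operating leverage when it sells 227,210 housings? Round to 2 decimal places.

1.55

At 227,210 units, contribution = 227,210 × €105.75 = €24,027,457.50.
Operating income = contribution − fixed costs = €24,027,457.50 − €8,498,400 = €15,529,057.50.
Degree of operating leverage = €24,027,457.50 / €15,529,057.50 = 1.5473.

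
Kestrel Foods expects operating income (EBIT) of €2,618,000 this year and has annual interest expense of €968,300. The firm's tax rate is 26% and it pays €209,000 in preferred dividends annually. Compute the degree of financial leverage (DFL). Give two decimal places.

Interest = €968,300.00.
Pre-tax preferred-dividend burden = €209,000 ÷ (1 − 0.26) = €282,432.43.
DFL = EBIT ÷ [EBIT − I − D_p/(1−t)] = €2,618,000 ÷ [€2,618,000 − €968,300.00 − €282,432.43] = €2,618,000 ÷ €1,367,267.57 = 1.9148.

1.91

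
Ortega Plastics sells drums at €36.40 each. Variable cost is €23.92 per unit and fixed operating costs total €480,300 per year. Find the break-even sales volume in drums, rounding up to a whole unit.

38,486 drums

Unit CM = price − variable cost = €36.40 − €23.92 = €12.48.
Units to break even: €480,300 ÷ €12.48 = 38,485.58, rounded up to 38,486.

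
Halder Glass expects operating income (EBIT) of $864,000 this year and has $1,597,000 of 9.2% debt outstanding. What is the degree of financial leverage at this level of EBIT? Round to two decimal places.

1.20

Annual interest charges come to $146,924.00.
Degree of financial leverage = EBIT / (EBIT − interest) = $864,000 / $717,076.00 = 1.2049.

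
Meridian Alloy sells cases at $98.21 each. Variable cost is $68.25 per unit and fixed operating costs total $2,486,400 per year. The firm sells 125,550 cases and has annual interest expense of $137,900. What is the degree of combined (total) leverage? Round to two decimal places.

Contribution at this volume is 125,550 × $29.96 = $3,761,478.00.
EBIT = $3,761,478.00 − $2,486,400 = $1,275,078.00. Interest = $137,900.00.
DOL = $3,761,478.00 ÷ $1,275,078.00 = 2.9500; DFL = $1,275,078.00 ÷ $1,137,178.00 = 1.1213.
DCL = DOL × DFL = 2.9500 × 1.1213 = 3.3078.

3.31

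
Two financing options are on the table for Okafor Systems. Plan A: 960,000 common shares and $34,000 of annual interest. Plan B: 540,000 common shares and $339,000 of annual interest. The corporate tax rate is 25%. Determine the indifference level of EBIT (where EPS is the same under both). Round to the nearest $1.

At indifference, (EBIT − 34,000)(1 − t)/960,000 = (EBIT − 339,000)(1 − t)/540,000.
Cancelling (1 − t) and cross-multiplying: 540,000·(EBIT − 34,000) = 960,000·(EBIT − 339,000).
EBIT × (960,000 − 540,000) = 339,000 × 960,000 − 34,000 × 540,000 = 307,080,000,000, so EBIT = 307,080,000,000 ÷ 420,000 = 731,142.86.

$731,143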